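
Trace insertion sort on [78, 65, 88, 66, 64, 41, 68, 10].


Initial: [78, 65, 88, 66, 64, 41, 68, 10]
Insert 65: [65, 78, 88, 66, 64, 41, 68, 10]
Insert 88: [65, 78, 88, 66, 64, 41, 68, 10]
Insert 66: [65, 66, 78, 88, 64, 41, 68, 10]
Insert 64: [64, 65, 66, 78, 88, 41, 68, 10]
Insert 41: [41, 64, 65, 66, 78, 88, 68, 10]
Insert 68: [41, 64, 65, 66, 68, 78, 88, 10]
Insert 10: [10, 41, 64, 65, 66, 68, 78, 88]

Sorted: [10, 41, 64, 65, 66, 68, 78, 88]


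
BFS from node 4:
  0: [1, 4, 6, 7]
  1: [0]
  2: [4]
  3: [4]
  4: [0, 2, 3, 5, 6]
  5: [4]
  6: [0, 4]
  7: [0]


Visit 4, enqueue [0, 2, 3, 5, 6]
Visit 0, enqueue [1, 7]
Visit 2, enqueue []
Visit 3, enqueue []
Visit 5, enqueue []
Visit 6, enqueue []
Visit 1, enqueue []
Visit 7, enqueue []

BFS order: [4, 0, 2, 3, 5, 6, 1, 7]


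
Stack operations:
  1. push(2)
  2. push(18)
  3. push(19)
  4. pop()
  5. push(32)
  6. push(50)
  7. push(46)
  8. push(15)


push(2) -> [2]
push(18) -> [2, 18]
push(19) -> [2, 18, 19]
pop()->19, [2, 18]
push(32) -> [2, 18, 32]
push(50) -> [2, 18, 32, 50]
push(46) -> [2, 18, 32, 50, 46]
push(15) -> [2, 18, 32, 50, 46, 15]

Final stack: [2, 18, 32, 50, 46, 15]


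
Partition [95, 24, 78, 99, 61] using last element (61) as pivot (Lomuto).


Pivot: 61
  24 <= 61: swap -> [24, 95, 78, 99, 61]
Place pivot at 1: [24, 61, 78, 99, 95]

Partitioned: [24, 61, 78, 99, 95]


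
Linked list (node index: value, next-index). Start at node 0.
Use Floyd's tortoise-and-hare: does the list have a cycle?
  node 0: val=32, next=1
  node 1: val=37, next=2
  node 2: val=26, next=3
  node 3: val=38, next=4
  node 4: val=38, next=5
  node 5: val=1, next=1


Floyd's tortoise (slow, +1) and hare (fast, +2):
  init: slow=0, fast=0
  step 1: slow=1, fast=2
  step 2: slow=2, fast=4
  step 3: slow=3, fast=1
  step 4: slow=4, fast=3
  step 5: slow=5, fast=5
  slow == fast at node 5: cycle detected

Cycle: yes


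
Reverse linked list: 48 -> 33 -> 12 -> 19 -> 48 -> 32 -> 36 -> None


Step 1: curr=48, set curr.next=prev(None) | reversed so far: 48
Step 2: curr=33, set curr.next=prev(48) | reversed so far: 33 -> 48
Step 3: curr=12, set curr.next=prev(33) | reversed so far: 12 -> 33 -> 48
Step 4: curr=19, set curr.next=prev(12) | reversed so far: 19 -> 12 -> 33 -> 48
Step 5: curr=48, set curr.next=prev(19) | reversed so far: 48 -> 19 -> 12 -> 33 -> 48
Step 6: curr=32, set curr.next=prev(48) | reversed so far: 32 -> 48 -> 19 -> 12 -> 33 -> 48
Step 7: curr=36, set curr.next=prev(32) | reversed so far: 36 -> 32 -> 48 -> 19 -> 12 -> 33 -> 48

36 -> 32 -> 48 -> 19 -> 12 -> 33 -> 48 -> None


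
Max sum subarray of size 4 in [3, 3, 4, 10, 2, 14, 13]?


[0:4]: 20
[1:5]: 19
[2:6]: 30
[3:7]: 39

Max: 39 at [3:7]


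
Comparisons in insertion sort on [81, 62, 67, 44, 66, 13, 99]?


Algorithm: insertion sort
Input: [81, 62, 67, 44, 66, 13, 99]
Sorted: [13, 44, 62, 66, 67, 81, 99]

15


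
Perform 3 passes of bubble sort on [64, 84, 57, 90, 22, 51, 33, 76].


Initial: [64, 84, 57, 90, 22, 51, 33, 76]
Pass 1: [64, 57, 84, 22, 51, 33, 76, 90] (5 swaps)
Pass 2: [57, 64, 22, 51, 33, 76, 84, 90] (5 swaps)
Pass 3: [57, 22, 51, 33, 64, 76, 84, 90] (3 swaps)

After 3 passes: [57, 22, 51, 33, 64, 76, 84, 90]


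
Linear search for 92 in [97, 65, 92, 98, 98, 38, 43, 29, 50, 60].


i=0: 97!=92
i=1: 65!=92
i=2: 92==92 found!

Found at 2, 3 comps


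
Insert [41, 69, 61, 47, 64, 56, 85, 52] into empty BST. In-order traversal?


Insert 41: root
Insert 69: R from 41
Insert 61: R from 41 -> L from 69
Insert 47: R from 41 -> L from 69 -> L from 61
Insert 64: R from 41 -> L from 69 -> R from 61
Insert 56: R from 41 -> L from 69 -> L from 61 -> R from 47
Insert 85: R from 41 -> R from 69
Insert 52: R from 41 -> L from 69 -> L from 61 -> R from 47 -> L from 56

In-order: [41, 47, 52, 56, 61, 64, 69, 85]


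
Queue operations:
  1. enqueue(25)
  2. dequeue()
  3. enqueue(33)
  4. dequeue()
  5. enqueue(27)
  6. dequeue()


enqueue(25) -> [25]
dequeue()->25, []
enqueue(33) -> [33]
dequeue()->33, []
enqueue(27) -> [27]
dequeue()->27, []

Final queue: []


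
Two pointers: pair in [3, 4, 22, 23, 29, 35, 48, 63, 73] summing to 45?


lo=0(3)+hi=8(73)=76
lo=0(3)+hi=7(63)=66
lo=0(3)+hi=6(48)=51
lo=0(3)+hi=5(35)=38
lo=1(4)+hi=5(35)=39
lo=2(22)+hi=5(35)=57
lo=2(22)+hi=4(29)=51
lo=2(22)+hi=3(23)=45

Yes: 22+23=45


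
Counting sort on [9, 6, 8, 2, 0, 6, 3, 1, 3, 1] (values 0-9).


Input: [9, 6, 8, 2, 0, 6, 3, 1, 3, 1]
Counts: [1, 2, 1, 2, 0, 0, 2, 0, 1, 1]

Sorted: [0, 1, 1, 2, 3, 3, 6, 6, 8, 9]


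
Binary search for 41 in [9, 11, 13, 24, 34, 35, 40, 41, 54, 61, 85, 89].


Step 1: lo=0, hi=11, mid=5, val=35
Step 2: lo=6, hi=11, mid=8, val=54
Step 3: lo=6, hi=7, mid=6, val=40
Step 4: lo=7, hi=7, mid=7, val=41

Found at index 7


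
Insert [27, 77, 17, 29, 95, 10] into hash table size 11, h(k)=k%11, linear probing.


Insert 27: h=5 -> slot 5
Insert 77: h=0 -> slot 0
Insert 17: h=6 -> slot 6
Insert 29: h=7 -> slot 7
Insert 95: h=7, 1 probes -> slot 8
Insert 10: h=10 -> slot 10

Table: [77, None, None, None, None, 27, 17, 29, 95, None, 10]


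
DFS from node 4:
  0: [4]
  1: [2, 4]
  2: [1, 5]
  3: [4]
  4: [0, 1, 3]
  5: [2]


Visit 4, push [3, 1, 0]
Visit 0, push []
Visit 1, push [2]
Visit 2, push [5]
Visit 5, push []
Visit 3, push []

DFS order: [4, 0, 1, 2, 5, 3]


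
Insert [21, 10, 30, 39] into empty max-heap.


Insert 21: [21]
Insert 10: [21, 10]
Insert 30: [30, 10, 21]
Insert 39: [39, 30, 21, 10]

Final heap: [39, 30, 21, 10]


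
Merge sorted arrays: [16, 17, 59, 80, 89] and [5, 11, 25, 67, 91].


Take 5 from B
Take 11 from B
Take 16 from A
Take 17 from A
Take 25 from B
Take 59 from A
Take 67 from B
Take 80 from A
Take 89 from A

Merged: [5, 11, 16, 17, 25, 59, 67, 80, 89, 91]


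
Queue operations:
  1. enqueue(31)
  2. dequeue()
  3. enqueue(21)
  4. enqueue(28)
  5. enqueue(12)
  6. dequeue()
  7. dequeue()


enqueue(31) -> [31]
dequeue()->31, []
enqueue(21) -> [21]
enqueue(28) -> [21, 28]
enqueue(12) -> [21, 28, 12]
dequeue()->21, [28, 12]
dequeue()->28, [12]

Final queue: [12]


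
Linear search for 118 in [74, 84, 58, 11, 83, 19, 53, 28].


i=0: 74!=118
i=1: 84!=118
i=2: 58!=118
i=3: 11!=118
i=4: 83!=118
i=5: 19!=118
i=6: 53!=118
i=7: 28!=118

Not found, 8 comps


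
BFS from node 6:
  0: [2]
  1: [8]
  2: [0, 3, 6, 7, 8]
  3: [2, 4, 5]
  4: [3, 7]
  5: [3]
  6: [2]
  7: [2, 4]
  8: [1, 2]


Visit 6, enqueue [2]
Visit 2, enqueue [0, 3, 7, 8]
Visit 0, enqueue []
Visit 3, enqueue [4, 5]
Visit 7, enqueue []
Visit 8, enqueue [1]
Visit 4, enqueue []
Visit 5, enqueue []
Visit 1, enqueue []

BFS order: [6, 2, 0, 3, 7, 8, 4, 5, 1]


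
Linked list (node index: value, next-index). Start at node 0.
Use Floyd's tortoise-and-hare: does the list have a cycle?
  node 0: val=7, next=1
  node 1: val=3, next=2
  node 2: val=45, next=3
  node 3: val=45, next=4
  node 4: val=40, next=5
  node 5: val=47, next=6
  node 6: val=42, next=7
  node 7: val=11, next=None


Floyd's tortoise (slow, +1) and hare (fast, +2):
  init: slow=0, fast=0
  step 1: slow=1, fast=2
  step 2: slow=2, fast=4
  step 3: slow=3, fast=6
  step 4: fast 6->7->None, no cycle

Cycle: no


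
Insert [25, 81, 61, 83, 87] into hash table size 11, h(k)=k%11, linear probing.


Insert 25: h=3 -> slot 3
Insert 81: h=4 -> slot 4
Insert 61: h=6 -> slot 6
Insert 83: h=6, 1 probes -> slot 7
Insert 87: h=10 -> slot 10

Table: [None, None, None, 25, 81, None, 61, 83, None, None, 87]


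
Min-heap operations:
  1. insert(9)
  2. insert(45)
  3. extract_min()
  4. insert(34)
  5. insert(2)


insert(9) -> [9]
insert(45) -> [9, 45]
extract_min()->9, [45]
insert(34) -> [34, 45]
insert(2) -> [2, 45, 34]

Final heap: [2, 45, 34]


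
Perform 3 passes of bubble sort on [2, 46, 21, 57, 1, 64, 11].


Initial: [2, 46, 21, 57, 1, 64, 11]
Pass 1: [2, 21, 46, 1, 57, 11, 64] (3 swaps)
Pass 2: [2, 21, 1, 46, 11, 57, 64] (2 swaps)
Pass 3: [2, 1, 21, 11, 46, 57, 64] (2 swaps)

After 3 passes: [2, 1, 21, 11, 46, 57, 64]


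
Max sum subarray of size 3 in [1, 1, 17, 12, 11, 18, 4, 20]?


[0:3]: 19
[1:4]: 30
[2:5]: 40
[3:6]: 41
[4:7]: 33
[5:8]: 42

Max: 42 at [5:8]


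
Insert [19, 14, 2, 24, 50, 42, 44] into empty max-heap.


Insert 19: [19]
Insert 14: [19, 14]
Insert 2: [19, 14, 2]
Insert 24: [24, 19, 2, 14]
Insert 50: [50, 24, 2, 14, 19]
Insert 42: [50, 24, 42, 14, 19, 2]
Insert 44: [50, 24, 44, 14, 19, 2, 42]

Final heap: [50, 24, 44, 14, 19, 2, 42]


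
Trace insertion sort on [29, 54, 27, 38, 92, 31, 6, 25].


Initial: [29, 54, 27, 38, 92, 31, 6, 25]
Insert 54: [29, 54, 27, 38, 92, 31, 6, 25]
Insert 27: [27, 29, 54, 38, 92, 31, 6, 25]
Insert 38: [27, 29, 38, 54, 92, 31, 6, 25]
Insert 92: [27, 29, 38, 54, 92, 31, 6, 25]
Insert 31: [27, 29, 31, 38, 54, 92, 6, 25]
Insert 6: [6, 27, 29, 31, 38, 54, 92, 25]
Insert 25: [6, 25, 27, 29, 31, 38, 54, 92]

Sorted: [6, 25, 27, 29, 31, 38, 54, 92]


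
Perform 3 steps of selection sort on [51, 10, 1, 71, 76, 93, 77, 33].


Initial: [51, 10, 1, 71, 76, 93, 77, 33]
Step 1: min=1 at 2
  Swap: [1, 10, 51, 71, 76, 93, 77, 33]
Step 2: min=10 at 1
  Swap: [1, 10, 51, 71, 76, 93, 77, 33]
Step 3: min=33 at 7
  Swap: [1, 10, 33, 71, 76, 93, 77, 51]

After 3 steps: [1, 10, 33, 71, 76, 93, 77, 51]


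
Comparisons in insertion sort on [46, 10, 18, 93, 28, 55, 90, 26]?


Algorithm: insertion sort
Input: [46, 10, 18, 93, 28, 55, 90, 26]
Sorted: [10, 18, 26, 28, 46, 55, 90, 93]

17


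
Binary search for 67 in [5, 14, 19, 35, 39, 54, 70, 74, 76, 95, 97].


Step 1: lo=0, hi=10, mid=5, val=54
Step 2: lo=6, hi=10, mid=8, val=76
Step 3: lo=6, hi=7, mid=6, val=70

Not found


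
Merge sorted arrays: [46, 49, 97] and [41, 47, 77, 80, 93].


Take 41 from B
Take 46 from A
Take 47 from B
Take 49 from A
Take 77 from B
Take 80 from B
Take 93 from B

Merged: [41, 46, 47, 49, 77, 80, 93, 97]


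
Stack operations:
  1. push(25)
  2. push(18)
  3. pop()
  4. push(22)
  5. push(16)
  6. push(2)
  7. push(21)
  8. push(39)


push(25) -> [25]
push(18) -> [25, 18]
pop()->18, [25]
push(22) -> [25, 22]
push(16) -> [25, 22, 16]
push(2) -> [25, 22, 16, 2]
push(21) -> [25, 22, 16, 2, 21]
push(39) -> [25, 22, 16, 2, 21, 39]

Final stack: [25, 22, 16, 2, 21, 39]


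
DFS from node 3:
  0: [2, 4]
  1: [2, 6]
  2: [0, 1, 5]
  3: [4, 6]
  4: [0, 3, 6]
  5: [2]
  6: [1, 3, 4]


Visit 3, push [6, 4]
Visit 4, push [6, 0]
Visit 0, push [2]
Visit 2, push [5, 1]
Visit 1, push [6]
Visit 6, push []
Visit 5, push []

DFS order: [3, 4, 0, 2, 1, 6, 5]


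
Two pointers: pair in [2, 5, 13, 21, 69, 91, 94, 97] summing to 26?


lo=0(2)+hi=7(97)=99
lo=0(2)+hi=6(94)=96
lo=0(2)+hi=5(91)=93
lo=0(2)+hi=4(69)=71
lo=0(2)+hi=3(21)=23
lo=1(5)+hi=3(21)=26

Yes: 5+21=26


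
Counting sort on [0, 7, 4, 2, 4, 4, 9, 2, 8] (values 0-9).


Input: [0, 7, 4, 2, 4, 4, 9, 2, 8]
Counts: [1, 0, 2, 0, 3, 0, 0, 1, 1, 1]

Sorted: [0, 2, 2, 4, 4, 4, 7, 8, 9]


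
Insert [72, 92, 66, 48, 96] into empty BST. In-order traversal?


Insert 72: root
Insert 92: R from 72
Insert 66: L from 72
Insert 48: L from 72 -> L from 66
Insert 96: R from 72 -> R from 92

In-order: [48, 66, 72, 92, 96]


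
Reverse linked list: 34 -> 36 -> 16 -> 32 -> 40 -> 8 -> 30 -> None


Step 1: curr=34, set curr.next=prev(None) | reversed so far: 34
Step 2: curr=36, set curr.next=prev(34) | reversed so far: 36 -> 34
Step 3: curr=16, set curr.next=prev(36) | reversed so far: 16 -> 36 -> 34
Step 4: curr=32, set curr.next=prev(16) | reversed so far: 32 -> 16 -> 36 -> 34
Step 5: curr=40, set curr.next=prev(32) | reversed so far: 40 -> 32 -> 16 -> 36 -> 34
Step 6: curr=8, set curr.next=prev(40) | reversed so far: 8 -> 40 -> 32 -> 16 -> 36 -> 34
Step 7: curr=30, set curr.next=prev(8) | reversed so far: 30 -> 8 -> 40 -> 32 -> 16 -> 36 -> 34

30 -> 8 -> 40 -> 32 -> 16 -> 36 -> 34 -> None


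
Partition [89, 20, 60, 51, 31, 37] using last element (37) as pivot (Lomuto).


Pivot: 37
  20 <= 37: swap -> [20, 89, 60, 51, 31, 37]
  31 <= 37: swap -> [20, 31, 60, 51, 89, 37]
Place pivot at 2: [20, 31, 37, 51, 89, 60]

Partitioned: [20, 31, 37, 51, 89, 60]


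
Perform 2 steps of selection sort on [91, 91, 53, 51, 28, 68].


Initial: [91, 91, 53, 51, 28, 68]
Step 1: min=28 at 4
  Swap: [28, 91, 53, 51, 91, 68]
Step 2: min=51 at 3
  Swap: [28, 51, 53, 91, 91, 68]

After 2 steps: [28, 51, 53, 91, 91, 68]


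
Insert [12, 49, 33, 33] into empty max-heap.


Insert 12: [12]
Insert 49: [49, 12]
Insert 33: [49, 12, 33]
Insert 33: [49, 33, 33, 12]

Final heap: [49, 33, 33, 12]


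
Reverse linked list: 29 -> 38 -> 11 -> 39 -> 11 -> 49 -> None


Step 1: curr=29, set curr.next=prev(None) | reversed so far: 29
Step 2: curr=38, set curr.next=prev(29) | reversed so far: 38 -> 29
Step 3: curr=11, set curr.next=prev(38) | reversed so far: 11 -> 38 -> 29
Step 4: curr=39, set curr.next=prev(11) | reversed so far: 39 -> 11 -> 38 -> 29
Step 5: curr=11, set curr.next=prev(39) | reversed so far: 11 -> 39 -> 11 -> 38 -> 29
Step 6: curr=49, set curr.next=prev(11) | reversed so far: 49 -> 11 -> 39 -> 11 -> 38 -> 29

49 -> 11 -> 39 -> 11 -> 38 -> 29 -> None


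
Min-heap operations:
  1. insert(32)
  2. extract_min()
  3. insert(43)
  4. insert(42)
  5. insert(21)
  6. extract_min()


insert(32) -> [32]
extract_min()->32, []
insert(43) -> [43]
insert(42) -> [42, 43]
insert(21) -> [21, 43, 42]
extract_min()->21, [42, 43]

Final heap: [42, 43]


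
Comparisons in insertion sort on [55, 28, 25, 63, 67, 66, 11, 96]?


Algorithm: insertion sort
Input: [55, 28, 25, 63, 67, 66, 11, 96]
Sorted: [11, 25, 28, 55, 63, 66, 67, 96]

14


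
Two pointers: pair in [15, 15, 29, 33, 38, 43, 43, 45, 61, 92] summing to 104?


lo=0(15)+hi=9(92)=107
lo=0(15)+hi=8(61)=76
lo=1(15)+hi=8(61)=76
lo=2(29)+hi=8(61)=90
lo=3(33)+hi=8(61)=94
lo=4(38)+hi=8(61)=99
lo=5(43)+hi=8(61)=104

Yes: 43+61=104


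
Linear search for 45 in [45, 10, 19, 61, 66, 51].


i=0: 45==45 found!

Found at 0, 1 comps


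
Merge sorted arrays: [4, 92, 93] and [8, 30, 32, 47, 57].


Take 4 from A
Take 8 from B
Take 30 from B
Take 32 from B
Take 47 from B
Take 57 from B

Merged: [4, 8, 30, 32, 47, 57, 92, 93]


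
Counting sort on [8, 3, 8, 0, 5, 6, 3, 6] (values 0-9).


Input: [8, 3, 8, 0, 5, 6, 3, 6]
Counts: [1, 0, 0, 2, 0, 1, 2, 0, 2, 0]

Sorted: [0, 3, 3, 5, 6, 6, 8, 8]


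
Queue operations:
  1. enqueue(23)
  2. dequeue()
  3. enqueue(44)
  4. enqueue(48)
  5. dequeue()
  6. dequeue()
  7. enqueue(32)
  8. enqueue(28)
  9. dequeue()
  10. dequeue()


enqueue(23) -> [23]
dequeue()->23, []
enqueue(44) -> [44]
enqueue(48) -> [44, 48]
dequeue()->44, [48]
dequeue()->48, []
enqueue(32) -> [32]
enqueue(28) -> [32, 28]
dequeue()->32, [28]
dequeue()->28, []

Final queue: []


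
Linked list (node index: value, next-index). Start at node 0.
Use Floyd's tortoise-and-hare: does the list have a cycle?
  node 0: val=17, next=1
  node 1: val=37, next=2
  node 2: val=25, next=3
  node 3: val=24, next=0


Floyd's tortoise (slow, +1) and hare (fast, +2):
  init: slow=0, fast=0
  step 1: slow=1, fast=2
  step 2: slow=2, fast=0
  step 3: slow=3, fast=2
  step 4: slow=0, fast=0
  slow == fast at node 0: cycle detected

Cycle: yes


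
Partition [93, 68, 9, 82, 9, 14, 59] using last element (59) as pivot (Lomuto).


Pivot: 59
  9 <= 59: swap -> [9, 68, 93, 82, 9, 14, 59]
  9 <= 59: swap -> [9, 9, 93, 82, 68, 14, 59]
  14 <= 59: swap -> [9, 9, 14, 82, 68, 93, 59]
Place pivot at 3: [9, 9, 14, 59, 68, 93, 82]

Partitioned: [9, 9, 14, 59, 68, 93, 82]


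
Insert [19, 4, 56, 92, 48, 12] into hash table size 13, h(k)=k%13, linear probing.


Insert 19: h=6 -> slot 6
Insert 4: h=4 -> slot 4
Insert 56: h=4, 1 probes -> slot 5
Insert 92: h=1 -> slot 1
Insert 48: h=9 -> slot 9
Insert 12: h=12 -> slot 12

Table: [None, 92, None, None, 4, 56, 19, None, None, 48, None, None, 12]


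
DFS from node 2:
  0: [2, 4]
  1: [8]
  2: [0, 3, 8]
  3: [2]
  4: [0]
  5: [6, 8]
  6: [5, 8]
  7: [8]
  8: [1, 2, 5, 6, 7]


Visit 2, push [8, 3, 0]
Visit 0, push [4]
Visit 4, push []
Visit 3, push []
Visit 8, push [7, 6, 5, 1]
Visit 1, push []
Visit 5, push [6]
Visit 6, push []
Visit 7, push []

DFS order: [2, 0, 4, 3, 8, 1, 5, 6, 7]


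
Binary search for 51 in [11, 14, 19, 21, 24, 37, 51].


Step 1: lo=0, hi=6, mid=3, val=21
Step 2: lo=4, hi=6, mid=5, val=37
Step 3: lo=6, hi=6, mid=6, val=51

Found at index 6


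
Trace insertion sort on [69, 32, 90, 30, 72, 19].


Initial: [69, 32, 90, 30, 72, 19]
Insert 32: [32, 69, 90, 30, 72, 19]
Insert 90: [32, 69, 90, 30, 72, 19]
Insert 30: [30, 32, 69, 90, 72, 19]
Insert 72: [30, 32, 69, 72, 90, 19]
Insert 19: [19, 30, 32, 69, 72, 90]

Sorted: [19, 30, 32, 69, 72, 90]


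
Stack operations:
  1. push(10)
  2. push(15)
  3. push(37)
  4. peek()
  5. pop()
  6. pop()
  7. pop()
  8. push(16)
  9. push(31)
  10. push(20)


push(10) -> [10]
push(15) -> [10, 15]
push(37) -> [10, 15, 37]
peek()->37
pop()->37, [10, 15]
pop()->15, [10]
pop()->10, []
push(16) -> [16]
push(31) -> [16, 31]
push(20) -> [16, 31, 20]

Final stack: [16, 31, 20]


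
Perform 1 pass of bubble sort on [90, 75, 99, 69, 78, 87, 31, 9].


Initial: [90, 75, 99, 69, 78, 87, 31, 9]
Pass 1: [75, 90, 69, 78, 87, 31, 9, 99] (6 swaps)

After 1 pass: [75, 90, 69, 78, 87, 31, 9, 99]


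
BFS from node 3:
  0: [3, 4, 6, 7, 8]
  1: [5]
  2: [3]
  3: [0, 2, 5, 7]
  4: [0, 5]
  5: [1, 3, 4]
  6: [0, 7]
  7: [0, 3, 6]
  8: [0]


Visit 3, enqueue [0, 2, 5, 7]
Visit 0, enqueue [4, 6, 8]
Visit 2, enqueue []
Visit 5, enqueue [1]
Visit 7, enqueue []
Visit 4, enqueue []
Visit 6, enqueue []
Visit 8, enqueue []
Visit 1, enqueue []

BFS order: [3, 0, 2, 5, 7, 4, 6, 8, 1]


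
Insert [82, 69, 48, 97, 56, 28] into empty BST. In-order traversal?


Insert 82: root
Insert 69: L from 82
Insert 48: L from 82 -> L from 69
Insert 97: R from 82
Insert 56: L from 82 -> L from 69 -> R from 48
Insert 28: L from 82 -> L from 69 -> L from 48

In-order: [28, 48, 56, 69, 82, 97]


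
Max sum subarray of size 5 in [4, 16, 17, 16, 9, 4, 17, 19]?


[0:5]: 62
[1:6]: 62
[2:7]: 63
[3:8]: 65

Max: 65 at [3:8]


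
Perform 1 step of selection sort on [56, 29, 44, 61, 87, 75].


Initial: [56, 29, 44, 61, 87, 75]
Step 1: min=29 at 1
  Swap: [29, 56, 44, 61, 87, 75]

After 1 step: [29, 56, 44, 61, 87, 75]


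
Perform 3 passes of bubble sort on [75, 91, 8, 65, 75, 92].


Initial: [75, 91, 8, 65, 75, 92]
Pass 1: [75, 8, 65, 75, 91, 92] (3 swaps)
Pass 2: [8, 65, 75, 75, 91, 92] (2 swaps)
Pass 3: [8, 65, 75, 75, 91, 92] (0 swaps)

After 3 passes: [8, 65, 75, 75, 91, 92]


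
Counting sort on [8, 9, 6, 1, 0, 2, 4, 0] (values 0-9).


Input: [8, 9, 6, 1, 0, 2, 4, 0]
Counts: [2, 1, 1, 0, 1, 0, 1, 0, 1, 1]

Sorted: [0, 0, 1, 2, 4, 6, 8, 9]


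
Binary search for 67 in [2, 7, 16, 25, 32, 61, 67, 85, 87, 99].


Step 1: lo=0, hi=9, mid=4, val=32
Step 2: lo=5, hi=9, mid=7, val=85
Step 3: lo=5, hi=6, mid=5, val=61
Step 4: lo=6, hi=6, mid=6, val=67

Found at index 6


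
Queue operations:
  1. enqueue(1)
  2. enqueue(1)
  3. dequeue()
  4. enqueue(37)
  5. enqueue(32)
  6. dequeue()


enqueue(1) -> [1]
enqueue(1) -> [1, 1]
dequeue()->1, [1]
enqueue(37) -> [1, 37]
enqueue(32) -> [1, 37, 32]
dequeue()->1, [37, 32]

Final queue: [37, 32]


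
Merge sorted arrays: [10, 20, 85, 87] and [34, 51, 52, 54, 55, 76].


Take 10 from A
Take 20 from A
Take 34 from B
Take 51 from B
Take 52 from B
Take 54 from B
Take 55 from B
Take 76 from B

Merged: [10, 20, 34, 51, 52, 54, 55, 76, 85, 87]


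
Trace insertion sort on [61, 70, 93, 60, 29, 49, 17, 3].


Initial: [61, 70, 93, 60, 29, 49, 17, 3]
Insert 70: [61, 70, 93, 60, 29, 49, 17, 3]
Insert 93: [61, 70, 93, 60, 29, 49, 17, 3]
Insert 60: [60, 61, 70, 93, 29, 49, 17, 3]
Insert 29: [29, 60, 61, 70, 93, 49, 17, 3]
Insert 49: [29, 49, 60, 61, 70, 93, 17, 3]
Insert 17: [17, 29, 49, 60, 61, 70, 93, 3]
Insert 3: [3, 17, 29, 49, 60, 61, 70, 93]

Sorted: [3, 17, 29, 49, 60, 61, 70, 93]


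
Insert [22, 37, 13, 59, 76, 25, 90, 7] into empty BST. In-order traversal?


Insert 22: root
Insert 37: R from 22
Insert 13: L from 22
Insert 59: R from 22 -> R from 37
Insert 76: R from 22 -> R from 37 -> R from 59
Insert 25: R from 22 -> L from 37
Insert 90: R from 22 -> R from 37 -> R from 59 -> R from 76
Insert 7: L from 22 -> L from 13

In-order: [7, 13, 22, 25, 37, 59, 76, 90]


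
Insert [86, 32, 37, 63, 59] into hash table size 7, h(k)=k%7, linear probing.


Insert 86: h=2 -> slot 2
Insert 32: h=4 -> slot 4
Insert 37: h=2, 1 probes -> slot 3
Insert 63: h=0 -> slot 0
Insert 59: h=3, 2 probes -> slot 5

Table: [63, None, 86, 37, 32, 59, None]


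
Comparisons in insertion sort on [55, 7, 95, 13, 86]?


Algorithm: insertion sort
Input: [55, 7, 95, 13, 86]
Sorted: [7, 13, 55, 86, 95]

7


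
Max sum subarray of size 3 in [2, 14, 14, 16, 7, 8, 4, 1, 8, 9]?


[0:3]: 30
[1:4]: 44
[2:5]: 37
[3:6]: 31
[4:7]: 19
[5:8]: 13
[6:9]: 13
[7:10]: 18

Max: 44 at [1:4]


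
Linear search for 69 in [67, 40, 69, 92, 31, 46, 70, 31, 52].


i=0: 67!=69
i=1: 40!=69
i=2: 69==69 found!

Found at 2, 3 comps


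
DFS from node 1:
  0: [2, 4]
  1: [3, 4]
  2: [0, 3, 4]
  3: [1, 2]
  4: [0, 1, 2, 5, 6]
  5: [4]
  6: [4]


Visit 1, push [4, 3]
Visit 3, push [2]
Visit 2, push [4, 0]
Visit 0, push [4]
Visit 4, push [6, 5]
Visit 5, push []
Visit 6, push []

DFS order: [1, 3, 2, 0, 4, 5, 6]


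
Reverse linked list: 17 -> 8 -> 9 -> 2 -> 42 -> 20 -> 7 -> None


Step 1: curr=17, set curr.next=prev(None) | reversed so far: 17
Step 2: curr=8, set curr.next=prev(17) | reversed so far: 8 -> 17
Step 3: curr=9, set curr.next=prev(8) | reversed so far: 9 -> 8 -> 17
Step 4: curr=2, set curr.next=prev(9) | reversed so far: 2 -> 9 -> 8 -> 17
Step 5: curr=42, set curr.next=prev(2) | reversed so far: 42 -> 2 -> 9 -> 8 -> 17
Step 6: curr=20, set curr.next=prev(42) | reversed so far: 20 -> 42 -> 2 -> 9 -> 8 -> 17
Step 7: curr=7, set curr.next=prev(20) | reversed so far: 7 -> 20 -> 42 -> 2 -> 9 -> 8 -> 17

7 -> 20 -> 42 -> 2 -> 9 -> 8 -> 17 -> None


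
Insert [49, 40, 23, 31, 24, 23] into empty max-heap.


Insert 49: [49]
Insert 40: [49, 40]
Insert 23: [49, 40, 23]
Insert 31: [49, 40, 23, 31]
Insert 24: [49, 40, 23, 31, 24]
Insert 23: [49, 40, 23, 31, 24, 23]

Final heap: [49, 40, 23, 31, 24, 23]


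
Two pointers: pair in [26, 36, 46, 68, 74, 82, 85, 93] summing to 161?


lo=0(26)+hi=7(93)=119
lo=1(36)+hi=7(93)=129
lo=2(46)+hi=7(93)=139
lo=3(68)+hi=7(93)=161

Yes: 68+93=161


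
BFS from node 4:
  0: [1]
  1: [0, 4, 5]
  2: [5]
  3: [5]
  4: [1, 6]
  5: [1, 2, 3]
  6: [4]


Visit 4, enqueue [1, 6]
Visit 1, enqueue [0, 5]
Visit 6, enqueue []
Visit 0, enqueue []
Visit 5, enqueue [2, 3]
Visit 2, enqueue []
Visit 3, enqueue []

BFS order: [4, 1, 6, 0, 5, 2, 3]


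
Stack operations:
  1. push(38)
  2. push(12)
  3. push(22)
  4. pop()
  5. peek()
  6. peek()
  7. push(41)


push(38) -> [38]
push(12) -> [38, 12]
push(22) -> [38, 12, 22]
pop()->22, [38, 12]
peek()->12
peek()->12
push(41) -> [38, 12, 41]

Final stack: [38, 12, 41]


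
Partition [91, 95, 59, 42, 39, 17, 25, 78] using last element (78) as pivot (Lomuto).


Pivot: 78
  59 <= 78: swap -> [59, 95, 91, 42, 39, 17, 25, 78]
  42 <= 78: swap -> [59, 42, 91, 95, 39, 17, 25, 78]
  39 <= 78: swap -> [59, 42, 39, 95, 91, 17, 25, 78]
  17 <= 78: swap -> [59, 42, 39, 17, 91, 95, 25, 78]
  25 <= 78: swap -> [59, 42, 39, 17, 25, 95, 91, 78]
Place pivot at 5: [59, 42, 39, 17, 25, 78, 91, 95]

Partitioned: [59, 42, 39, 17, 25, 78, 91, 95]


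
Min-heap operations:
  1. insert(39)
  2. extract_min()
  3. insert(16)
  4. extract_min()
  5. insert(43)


insert(39) -> [39]
extract_min()->39, []
insert(16) -> [16]
extract_min()->16, []
insert(43) -> [43]

Final heap: [43]


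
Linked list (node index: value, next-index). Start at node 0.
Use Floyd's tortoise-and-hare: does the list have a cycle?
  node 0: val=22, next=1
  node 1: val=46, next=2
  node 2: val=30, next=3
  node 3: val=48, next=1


Floyd's tortoise (slow, +1) and hare (fast, +2):
  init: slow=0, fast=0
  step 1: slow=1, fast=2
  step 2: slow=2, fast=1
  step 3: slow=3, fast=3
  slow == fast at node 3: cycle detected

Cycle: yes


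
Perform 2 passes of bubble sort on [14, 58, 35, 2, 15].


Initial: [14, 58, 35, 2, 15]
Pass 1: [14, 35, 2, 15, 58] (3 swaps)
Pass 2: [14, 2, 15, 35, 58] (2 swaps)

After 2 passes: [14, 2, 15, 35, 58]


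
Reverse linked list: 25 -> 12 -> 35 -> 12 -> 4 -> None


Step 1: curr=25, set curr.next=prev(None) | reversed so far: 25
Step 2: curr=12, set curr.next=prev(25) | reversed so far: 12 -> 25
Step 3: curr=35, set curr.next=prev(12) | reversed so far: 35 -> 12 -> 25
Step 4: curr=12, set curr.next=prev(35) | reversed so far: 12 -> 35 -> 12 -> 25
Step 5: curr=4, set curr.next=prev(12) | reversed so far: 4 -> 12 -> 35 -> 12 -> 25

4 -> 12 -> 35 -> 12 -> 25 -> None


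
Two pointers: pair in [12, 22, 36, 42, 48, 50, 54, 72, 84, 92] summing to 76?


lo=0(12)+hi=9(92)=104
lo=0(12)+hi=8(84)=96
lo=0(12)+hi=7(72)=84
lo=0(12)+hi=6(54)=66
lo=1(22)+hi=6(54)=76

Yes: 22+54=76


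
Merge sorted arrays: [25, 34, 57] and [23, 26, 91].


Take 23 from B
Take 25 from A
Take 26 from B
Take 34 from A
Take 57 from A

Merged: [23, 25, 26, 34, 57, 91]


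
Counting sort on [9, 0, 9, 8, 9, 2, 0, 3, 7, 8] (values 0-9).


Input: [9, 0, 9, 8, 9, 2, 0, 3, 7, 8]
Counts: [2, 0, 1, 1, 0, 0, 0, 1, 2, 3]

Sorted: [0, 0, 2, 3, 7, 8, 8, 9, 9, 9]


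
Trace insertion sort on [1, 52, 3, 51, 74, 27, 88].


Initial: [1, 52, 3, 51, 74, 27, 88]
Insert 52: [1, 52, 3, 51, 74, 27, 88]
Insert 3: [1, 3, 52, 51, 74, 27, 88]
Insert 51: [1, 3, 51, 52, 74, 27, 88]
Insert 74: [1, 3, 51, 52, 74, 27, 88]
Insert 27: [1, 3, 27, 51, 52, 74, 88]
Insert 88: [1, 3, 27, 51, 52, 74, 88]

Sorted: [1, 3, 27, 51, 52, 74, 88]


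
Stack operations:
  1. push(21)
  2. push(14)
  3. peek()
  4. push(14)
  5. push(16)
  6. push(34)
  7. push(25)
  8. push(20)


push(21) -> [21]
push(14) -> [21, 14]
peek()->14
push(14) -> [21, 14, 14]
push(16) -> [21, 14, 14, 16]
push(34) -> [21, 14, 14, 16, 34]
push(25) -> [21, 14, 14, 16, 34, 25]
push(20) -> [21, 14, 14, 16, 34, 25, 20]

Final stack: [21, 14, 14, 16, 34, 25, 20]


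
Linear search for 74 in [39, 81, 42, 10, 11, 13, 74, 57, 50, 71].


i=0: 39!=74
i=1: 81!=74
i=2: 42!=74
i=3: 10!=74
i=4: 11!=74
i=5: 13!=74
i=6: 74==74 found!

Found at 6, 7 comps


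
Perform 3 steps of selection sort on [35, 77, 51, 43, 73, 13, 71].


Initial: [35, 77, 51, 43, 73, 13, 71]
Step 1: min=13 at 5
  Swap: [13, 77, 51, 43, 73, 35, 71]
Step 2: min=35 at 5
  Swap: [13, 35, 51, 43, 73, 77, 71]
Step 3: min=43 at 3
  Swap: [13, 35, 43, 51, 73, 77, 71]

After 3 steps: [13, 35, 43, 51, 73, 77, 71]


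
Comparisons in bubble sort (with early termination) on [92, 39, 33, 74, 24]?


Algorithm: bubble sort (with early termination)
Input: [92, 39, 33, 74, 24]
Sorted: [24, 33, 39, 74, 92]

10


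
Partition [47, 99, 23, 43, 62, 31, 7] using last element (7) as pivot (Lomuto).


Pivot: 7
Place pivot at 0: [7, 99, 23, 43, 62, 31, 47]

Partitioned: [7, 99, 23, 43, 62, 31, 47]


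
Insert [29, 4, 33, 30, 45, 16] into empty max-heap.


Insert 29: [29]
Insert 4: [29, 4]
Insert 33: [33, 4, 29]
Insert 30: [33, 30, 29, 4]
Insert 45: [45, 33, 29, 4, 30]
Insert 16: [45, 33, 29, 4, 30, 16]

Final heap: [45, 33, 29, 4, 30, 16]


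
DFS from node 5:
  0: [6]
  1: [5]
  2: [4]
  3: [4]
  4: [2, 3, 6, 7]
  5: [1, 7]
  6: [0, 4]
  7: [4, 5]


Visit 5, push [7, 1]
Visit 1, push []
Visit 7, push [4]
Visit 4, push [6, 3, 2]
Visit 2, push []
Visit 3, push []
Visit 6, push [0]
Visit 0, push []

DFS order: [5, 1, 7, 4, 2, 3, 6, 0]


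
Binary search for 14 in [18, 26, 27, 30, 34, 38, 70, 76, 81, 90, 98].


Step 1: lo=0, hi=10, mid=5, val=38
Step 2: lo=0, hi=4, mid=2, val=27
Step 3: lo=0, hi=1, mid=0, val=18

Not found


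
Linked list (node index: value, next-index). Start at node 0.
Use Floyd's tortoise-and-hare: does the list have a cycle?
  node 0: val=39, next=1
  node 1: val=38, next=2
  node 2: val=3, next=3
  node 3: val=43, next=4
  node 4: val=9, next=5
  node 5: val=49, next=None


Floyd's tortoise (slow, +1) and hare (fast, +2):
  init: slow=0, fast=0
  step 1: slow=1, fast=2
  step 2: slow=2, fast=4
  step 3: fast 4->5->None, no cycle

Cycle: no


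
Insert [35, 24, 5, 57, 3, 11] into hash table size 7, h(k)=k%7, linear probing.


Insert 35: h=0 -> slot 0
Insert 24: h=3 -> slot 3
Insert 5: h=5 -> slot 5
Insert 57: h=1 -> slot 1
Insert 3: h=3, 1 probes -> slot 4
Insert 11: h=4, 2 probes -> slot 6

Table: [35, 57, None, 24, 3, 5, 11]


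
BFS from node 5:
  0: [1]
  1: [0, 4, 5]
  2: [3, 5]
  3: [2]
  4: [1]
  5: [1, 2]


Visit 5, enqueue [1, 2]
Visit 1, enqueue [0, 4]
Visit 2, enqueue [3]
Visit 0, enqueue []
Visit 4, enqueue []
Visit 3, enqueue []

BFS order: [5, 1, 2, 0, 4, 3]


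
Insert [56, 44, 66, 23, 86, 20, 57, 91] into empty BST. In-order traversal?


Insert 56: root
Insert 44: L from 56
Insert 66: R from 56
Insert 23: L from 56 -> L from 44
Insert 86: R from 56 -> R from 66
Insert 20: L from 56 -> L from 44 -> L from 23
Insert 57: R from 56 -> L from 66
Insert 91: R from 56 -> R from 66 -> R from 86

In-order: [20, 23, 44, 56, 57, 66, 86, 91]


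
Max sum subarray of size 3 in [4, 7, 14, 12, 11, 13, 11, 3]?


[0:3]: 25
[1:4]: 33
[2:5]: 37
[3:6]: 36
[4:7]: 35
[5:8]: 27

Max: 37 at [2:5]


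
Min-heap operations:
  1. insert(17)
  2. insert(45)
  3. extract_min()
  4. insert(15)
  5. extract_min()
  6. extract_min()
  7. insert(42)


insert(17) -> [17]
insert(45) -> [17, 45]
extract_min()->17, [45]
insert(15) -> [15, 45]
extract_min()->15, [45]
extract_min()->45, []
insert(42) -> [42]

Final heap: [42]


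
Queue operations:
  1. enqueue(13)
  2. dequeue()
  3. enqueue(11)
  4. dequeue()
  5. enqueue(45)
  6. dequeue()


enqueue(13) -> [13]
dequeue()->13, []
enqueue(11) -> [11]
dequeue()->11, []
enqueue(45) -> [45]
dequeue()->45, []

Final queue: []


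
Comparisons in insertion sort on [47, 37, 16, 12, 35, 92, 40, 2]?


Algorithm: insertion sort
Input: [47, 37, 16, 12, 35, 92, 40, 2]
Sorted: [2, 12, 16, 35, 37, 40, 47, 92]

20


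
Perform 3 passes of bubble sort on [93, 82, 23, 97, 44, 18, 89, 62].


Initial: [93, 82, 23, 97, 44, 18, 89, 62]
Pass 1: [82, 23, 93, 44, 18, 89, 62, 97] (6 swaps)
Pass 2: [23, 82, 44, 18, 89, 62, 93, 97] (5 swaps)
Pass 3: [23, 44, 18, 82, 62, 89, 93, 97] (3 swaps)

After 3 passes: [23, 44, 18, 82, 62, 89, 93, 97]


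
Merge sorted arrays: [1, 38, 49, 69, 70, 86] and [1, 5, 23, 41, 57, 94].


Take 1 from A
Take 1 from B
Take 5 from B
Take 23 from B
Take 38 from A
Take 41 from B
Take 49 from A
Take 57 from B
Take 69 from A
Take 70 from A
Take 86 from A

Merged: [1, 1, 5, 23, 38, 41, 49, 57, 69, 70, 86, 94]


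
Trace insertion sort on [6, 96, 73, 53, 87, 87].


Initial: [6, 96, 73, 53, 87, 87]
Insert 96: [6, 96, 73, 53, 87, 87]
Insert 73: [6, 73, 96, 53, 87, 87]
Insert 53: [6, 53, 73, 96, 87, 87]
Insert 87: [6, 53, 73, 87, 96, 87]
Insert 87: [6, 53, 73, 87, 87, 96]

Sorted: [6, 53, 73, 87, 87, 96]


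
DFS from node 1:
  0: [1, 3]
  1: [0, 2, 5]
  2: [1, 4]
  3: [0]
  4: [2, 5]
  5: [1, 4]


Visit 1, push [5, 2, 0]
Visit 0, push [3]
Visit 3, push []
Visit 2, push [4]
Visit 4, push [5]
Visit 5, push []

DFS order: [1, 0, 3, 2, 4, 5]


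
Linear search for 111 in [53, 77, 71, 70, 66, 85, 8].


i=0: 53!=111
i=1: 77!=111
i=2: 71!=111
i=3: 70!=111
i=4: 66!=111
i=5: 85!=111
i=6: 8!=111

Not found, 7 comps


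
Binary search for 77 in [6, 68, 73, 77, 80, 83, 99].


Step 1: lo=0, hi=6, mid=3, val=77

Found at index 3


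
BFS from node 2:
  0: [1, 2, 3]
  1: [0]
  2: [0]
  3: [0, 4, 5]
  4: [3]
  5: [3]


Visit 2, enqueue [0]
Visit 0, enqueue [1, 3]
Visit 1, enqueue []
Visit 3, enqueue [4, 5]
Visit 4, enqueue []
Visit 5, enqueue []

BFS order: [2, 0, 1, 3, 4, 5]


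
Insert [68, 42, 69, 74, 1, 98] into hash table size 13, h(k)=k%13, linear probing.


Insert 68: h=3 -> slot 3
Insert 42: h=3, 1 probes -> slot 4
Insert 69: h=4, 1 probes -> slot 5
Insert 74: h=9 -> slot 9
Insert 1: h=1 -> slot 1
Insert 98: h=7 -> slot 7

Table: [None, 1, None, 68, 42, 69, None, 98, None, 74, None, None, None]


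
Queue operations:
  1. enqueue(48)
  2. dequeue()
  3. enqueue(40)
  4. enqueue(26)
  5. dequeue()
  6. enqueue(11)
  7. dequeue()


enqueue(48) -> [48]
dequeue()->48, []
enqueue(40) -> [40]
enqueue(26) -> [40, 26]
dequeue()->40, [26]
enqueue(11) -> [26, 11]
dequeue()->26, [11]

Final queue: [11]


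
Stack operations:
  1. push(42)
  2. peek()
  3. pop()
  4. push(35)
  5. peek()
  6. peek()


push(42) -> [42]
peek()->42
pop()->42, []
push(35) -> [35]
peek()->35
peek()->35

Final stack: [35]


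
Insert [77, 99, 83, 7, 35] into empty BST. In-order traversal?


Insert 77: root
Insert 99: R from 77
Insert 83: R from 77 -> L from 99
Insert 7: L from 77
Insert 35: L from 77 -> R from 7

In-order: [7, 35, 77, 83, 99]


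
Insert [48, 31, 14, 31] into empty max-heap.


Insert 48: [48]
Insert 31: [48, 31]
Insert 14: [48, 31, 14]
Insert 31: [48, 31, 14, 31]

Final heap: [48, 31, 14, 31]


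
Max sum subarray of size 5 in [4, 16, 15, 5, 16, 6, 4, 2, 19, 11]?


[0:5]: 56
[1:6]: 58
[2:7]: 46
[3:8]: 33
[4:9]: 47
[5:10]: 42

Max: 58 at [1:6]


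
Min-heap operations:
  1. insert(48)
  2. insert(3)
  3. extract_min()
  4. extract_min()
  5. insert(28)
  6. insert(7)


insert(48) -> [48]
insert(3) -> [3, 48]
extract_min()->3, [48]
extract_min()->48, []
insert(28) -> [28]
insert(7) -> [7, 28]

Final heap: [7, 28]


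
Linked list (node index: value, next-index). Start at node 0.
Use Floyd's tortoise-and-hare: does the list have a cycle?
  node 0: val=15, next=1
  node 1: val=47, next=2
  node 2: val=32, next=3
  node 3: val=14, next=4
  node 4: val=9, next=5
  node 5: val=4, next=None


Floyd's tortoise (slow, +1) and hare (fast, +2):
  init: slow=0, fast=0
  step 1: slow=1, fast=2
  step 2: slow=2, fast=4
  step 3: fast 4->5->None, no cycle

Cycle: no


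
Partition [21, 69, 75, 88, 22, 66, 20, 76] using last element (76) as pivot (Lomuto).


Pivot: 76
  21 <= 76: advance i (no swap)
  69 <= 76: advance i (no swap)
  75 <= 76: advance i (no swap)
  22 <= 76: swap -> [21, 69, 75, 22, 88, 66, 20, 76]
  66 <= 76: swap -> [21, 69, 75, 22, 66, 88, 20, 76]
  20 <= 76: swap -> [21, 69, 75, 22, 66, 20, 88, 76]
Place pivot at 6: [21, 69, 75, 22, 66, 20, 76, 88]

Partitioned: [21, 69, 75, 22, 66, 20, 76, 88]


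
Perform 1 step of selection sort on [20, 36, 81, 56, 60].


Initial: [20, 36, 81, 56, 60]
Step 1: min=20 at 0
  Swap: [20, 36, 81, 56, 60]

After 1 step: [20, 36, 81, 56, 60]


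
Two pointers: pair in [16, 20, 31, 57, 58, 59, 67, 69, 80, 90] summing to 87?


lo=0(16)+hi=9(90)=106
lo=0(16)+hi=8(80)=96
lo=0(16)+hi=7(69)=85
lo=1(20)+hi=7(69)=89
lo=1(20)+hi=6(67)=87

Yes: 20+67=87


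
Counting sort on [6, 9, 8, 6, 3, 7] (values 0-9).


Input: [6, 9, 8, 6, 3, 7]
Counts: [0, 0, 0, 1, 0, 0, 2, 1, 1, 1]

Sorted: [3, 6, 6, 7, 8, 9]


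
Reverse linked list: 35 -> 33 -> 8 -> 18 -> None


Step 1: curr=35, set curr.next=prev(None) | reversed so far: 35
Step 2: curr=33, set curr.next=prev(35) | reversed so far: 33 -> 35
Step 3: curr=8, set curr.next=prev(33) | reversed so far: 8 -> 33 -> 35
Step 4: curr=18, set curr.next=prev(8) | reversed so far: 18 -> 8 -> 33 -> 35

18 -> 8 -> 33 -> 35 -> None


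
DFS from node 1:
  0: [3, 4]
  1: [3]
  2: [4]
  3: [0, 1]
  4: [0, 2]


Visit 1, push [3]
Visit 3, push [0]
Visit 0, push [4]
Visit 4, push [2]
Visit 2, push []

DFS order: [1, 3, 0, 4, 2]


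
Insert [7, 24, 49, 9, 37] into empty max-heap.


Insert 7: [7]
Insert 24: [24, 7]
Insert 49: [49, 7, 24]
Insert 9: [49, 9, 24, 7]
Insert 37: [49, 37, 24, 7, 9]

Final heap: [49, 37, 24, 7, 9]


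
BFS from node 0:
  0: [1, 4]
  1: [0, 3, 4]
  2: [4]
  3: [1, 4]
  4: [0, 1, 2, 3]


Visit 0, enqueue [1, 4]
Visit 1, enqueue [3]
Visit 4, enqueue [2]
Visit 3, enqueue []
Visit 2, enqueue []

BFS order: [0, 1, 4, 3, 2]


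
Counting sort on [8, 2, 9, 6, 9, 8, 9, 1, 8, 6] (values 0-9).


Input: [8, 2, 9, 6, 9, 8, 9, 1, 8, 6]
Counts: [0, 1, 1, 0, 0, 0, 2, 0, 3, 3]

Sorted: [1, 2, 6, 6, 8, 8, 8, 9, 9, 9]


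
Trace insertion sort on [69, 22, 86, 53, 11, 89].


Initial: [69, 22, 86, 53, 11, 89]
Insert 22: [22, 69, 86, 53, 11, 89]
Insert 86: [22, 69, 86, 53, 11, 89]
Insert 53: [22, 53, 69, 86, 11, 89]
Insert 11: [11, 22, 53, 69, 86, 89]
Insert 89: [11, 22, 53, 69, 86, 89]

Sorted: [11, 22, 53, 69, 86, 89]


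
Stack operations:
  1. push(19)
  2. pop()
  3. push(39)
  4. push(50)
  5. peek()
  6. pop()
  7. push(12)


push(19) -> [19]
pop()->19, []
push(39) -> [39]
push(50) -> [39, 50]
peek()->50
pop()->50, [39]
push(12) -> [39, 12]

Final stack: [39, 12]


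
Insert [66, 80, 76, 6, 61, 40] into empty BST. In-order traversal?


Insert 66: root
Insert 80: R from 66
Insert 76: R from 66 -> L from 80
Insert 6: L from 66
Insert 61: L from 66 -> R from 6
Insert 40: L from 66 -> R from 6 -> L from 61

In-order: [6, 40, 61, 66, 76, 80]


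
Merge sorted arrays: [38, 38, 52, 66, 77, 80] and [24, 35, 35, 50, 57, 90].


Take 24 from B
Take 35 from B
Take 35 from B
Take 38 from A
Take 38 from A
Take 50 from B
Take 52 from A
Take 57 from B
Take 66 from A
Take 77 from A
Take 80 from A

Merged: [24, 35, 35, 38, 38, 50, 52, 57, 66, 77, 80, 90]


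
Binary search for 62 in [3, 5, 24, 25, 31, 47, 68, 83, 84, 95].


Step 1: lo=0, hi=9, mid=4, val=31
Step 2: lo=5, hi=9, mid=7, val=83
Step 3: lo=5, hi=6, mid=5, val=47
Step 4: lo=6, hi=6, mid=6, val=68

Not found


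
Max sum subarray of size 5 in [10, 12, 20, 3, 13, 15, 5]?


[0:5]: 58
[1:6]: 63
[2:7]: 56

Max: 63 at [1:6]


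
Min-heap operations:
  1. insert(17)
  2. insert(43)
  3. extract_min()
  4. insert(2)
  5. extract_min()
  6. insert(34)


insert(17) -> [17]
insert(43) -> [17, 43]
extract_min()->17, [43]
insert(2) -> [2, 43]
extract_min()->2, [43]
insert(34) -> [34, 43]

Final heap: [34, 43]


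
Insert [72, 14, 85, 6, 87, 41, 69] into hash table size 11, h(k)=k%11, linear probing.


Insert 72: h=6 -> slot 6
Insert 14: h=3 -> slot 3
Insert 85: h=8 -> slot 8
Insert 6: h=6, 1 probes -> slot 7
Insert 87: h=10 -> slot 10
Insert 41: h=8, 1 probes -> slot 9
Insert 69: h=3, 1 probes -> slot 4

Table: [None, None, None, 14, 69, None, 72, 6, 85, 41, 87]


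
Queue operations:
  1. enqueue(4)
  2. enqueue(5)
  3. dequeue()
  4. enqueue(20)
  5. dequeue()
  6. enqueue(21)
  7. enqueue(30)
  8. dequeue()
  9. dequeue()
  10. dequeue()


enqueue(4) -> [4]
enqueue(5) -> [4, 5]
dequeue()->4, [5]
enqueue(20) -> [5, 20]
dequeue()->5, [20]
enqueue(21) -> [20, 21]
enqueue(30) -> [20, 21, 30]
dequeue()->20, [21, 30]
dequeue()->21, [30]
dequeue()->30, []

Final queue: []


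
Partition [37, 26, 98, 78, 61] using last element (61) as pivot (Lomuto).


Pivot: 61
  37 <= 61: advance i (no swap)
  26 <= 61: advance i (no swap)
Place pivot at 2: [37, 26, 61, 78, 98]

Partitioned: [37, 26, 61, 78, 98]


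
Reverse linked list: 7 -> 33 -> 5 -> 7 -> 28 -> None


Step 1: curr=7, set curr.next=prev(None) | reversed so far: 7
Step 2: curr=33, set curr.next=prev(7) | reversed so far: 33 -> 7
Step 3: curr=5, set curr.next=prev(33) | reversed so far: 5 -> 33 -> 7
Step 4: curr=7, set curr.next=prev(5) | reversed so far: 7 -> 5 -> 33 -> 7
Step 5: curr=28, set curr.next=prev(7) | reversed so far: 28 -> 7 -> 5 -> 33 -> 7

28 -> 7 -> 5 -> 33 -> 7 -> None


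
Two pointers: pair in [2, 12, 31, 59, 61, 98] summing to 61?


lo=0(2)+hi=5(98)=100
lo=0(2)+hi=4(61)=63
lo=0(2)+hi=3(59)=61

Yes: 2+59=61


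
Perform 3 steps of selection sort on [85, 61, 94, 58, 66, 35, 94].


Initial: [85, 61, 94, 58, 66, 35, 94]
Step 1: min=35 at 5
  Swap: [35, 61, 94, 58, 66, 85, 94]
Step 2: min=58 at 3
  Swap: [35, 58, 94, 61, 66, 85, 94]
Step 3: min=61 at 3
  Swap: [35, 58, 61, 94, 66, 85, 94]

After 3 steps: [35, 58, 61, 94, 66, 85, 94]
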